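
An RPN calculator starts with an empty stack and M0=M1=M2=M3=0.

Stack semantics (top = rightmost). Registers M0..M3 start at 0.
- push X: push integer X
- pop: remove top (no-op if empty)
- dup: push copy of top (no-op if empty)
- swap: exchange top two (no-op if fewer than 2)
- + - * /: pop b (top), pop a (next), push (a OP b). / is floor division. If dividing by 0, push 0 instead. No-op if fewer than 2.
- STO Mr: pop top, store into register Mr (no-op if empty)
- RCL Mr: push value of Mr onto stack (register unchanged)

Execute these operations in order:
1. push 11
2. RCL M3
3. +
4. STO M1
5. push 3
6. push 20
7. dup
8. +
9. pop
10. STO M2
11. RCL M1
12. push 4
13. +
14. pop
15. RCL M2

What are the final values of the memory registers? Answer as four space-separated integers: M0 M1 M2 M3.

Answer: 0 11 3 0

Derivation:
After op 1 (push 11): stack=[11] mem=[0,0,0,0]
After op 2 (RCL M3): stack=[11,0] mem=[0,0,0,0]
After op 3 (+): stack=[11] mem=[0,0,0,0]
After op 4 (STO M1): stack=[empty] mem=[0,11,0,0]
After op 5 (push 3): stack=[3] mem=[0,11,0,0]
After op 6 (push 20): stack=[3,20] mem=[0,11,0,0]
After op 7 (dup): stack=[3,20,20] mem=[0,11,0,0]
After op 8 (+): stack=[3,40] mem=[0,11,0,0]
After op 9 (pop): stack=[3] mem=[0,11,0,0]
After op 10 (STO M2): stack=[empty] mem=[0,11,3,0]
After op 11 (RCL M1): stack=[11] mem=[0,11,3,0]
After op 12 (push 4): stack=[11,4] mem=[0,11,3,0]
After op 13 (+): stack=[15] mem=[0,11,3,0]
After op 14 (pop): stack=[empty] mem=[0,11,3,0]
After op 15 (RCL M2): stack=[3] mem=[0,11,3,0]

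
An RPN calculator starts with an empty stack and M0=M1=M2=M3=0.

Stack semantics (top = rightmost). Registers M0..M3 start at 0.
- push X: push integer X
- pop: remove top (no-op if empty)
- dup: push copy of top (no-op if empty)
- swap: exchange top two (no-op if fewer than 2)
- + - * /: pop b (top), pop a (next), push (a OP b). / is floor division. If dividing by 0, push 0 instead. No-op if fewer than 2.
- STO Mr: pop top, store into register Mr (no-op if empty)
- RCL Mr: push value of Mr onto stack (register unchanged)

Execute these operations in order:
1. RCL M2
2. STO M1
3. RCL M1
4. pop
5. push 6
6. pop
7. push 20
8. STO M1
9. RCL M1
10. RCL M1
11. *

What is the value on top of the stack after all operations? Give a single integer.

After op 1 (RCL M2): stack=[0] mem=[0,0,0,0]
After op 2 (STO M1): stack=[empty] mem=[0,0,0,0]
After op 3 (RCL M1): stack=[0] mem=[0,0,0,0]
After op 4 (pop): stack=[empty] mem=[0,0,0,0]
After op 5 (push 6): stack=[6] mem=[0,0,0,0]
After op 6 (pop): stack=[empty] mem=[0,0,0,0]
After op 7 (push 20): stack=[20] mem=[0,0,0,0]
After op 8 (STO M1): stack=[empty] mem=[0,20,0,0]
After op 9 (RCL M1): stack=[20] mem=[0,20,0,0]
After op 10 (RCL M1): stack=[20,20] mem=[0,20,0,0]
After op 11 (*): stack=[400] mem=[0,20,0,0]

Answer: 400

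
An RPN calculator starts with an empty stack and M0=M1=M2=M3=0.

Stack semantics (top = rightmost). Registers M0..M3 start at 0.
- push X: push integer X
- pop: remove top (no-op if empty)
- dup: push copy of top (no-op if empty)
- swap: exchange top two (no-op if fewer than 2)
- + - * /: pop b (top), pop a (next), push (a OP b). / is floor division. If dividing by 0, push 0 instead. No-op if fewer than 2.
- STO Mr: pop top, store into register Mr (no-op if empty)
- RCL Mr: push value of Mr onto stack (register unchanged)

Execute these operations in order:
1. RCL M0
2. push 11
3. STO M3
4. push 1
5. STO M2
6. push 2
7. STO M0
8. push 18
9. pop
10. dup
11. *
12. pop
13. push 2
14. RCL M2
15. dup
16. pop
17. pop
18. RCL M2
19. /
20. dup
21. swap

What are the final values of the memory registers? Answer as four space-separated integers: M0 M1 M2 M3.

Answer: 2 0 1 11

Derivation:
After op 1 (RCL M0): stack=[0] mem=[0,0,0,0]
After op 2 (push 11): stack=[0,11] mem=[0,0,0,0]
After op 3 (STO M3): stack=[0] mem=[0,0,0,11]
After op 4 (push 1): stack=[0,1] mem=[0,0,0,11]
After op 5 (STO M2): stack=[0] mem=[0,0,1,11]
After op 6 (push 2): stack=[0,2] mem=[0,0,1,11]
After op 7 (STO M0): stack=[0] mem=[2,0,1,11]
After op 8 (push 18): stack=[0,18] mem=[2,0,1,11]
After op 9 (pop): stack=[0] mem=[2,0,1,11]
After op 10 (dup): stack=[0,0] mem=[2,0,1,11]
After op 11 (*): stack=[0] mem=[2,0,1,11]
After op 12 (pop): stack=[empty] mem=[2,0,1,11]
After op 13 (push 2): stack=[2] mem=[2,0,1,11]
After op 14 (RCL M2): stack=[2,1] mem=[2,0,1,11]
After op 15 (dup): stack=[2,1,1] mem=[2,0,1,11]
After op 16 (pop): stack=[2,1] mem=[2,0,1,11]
After op 17 (pop): stack=[2] mem=[2,0,1,11]
After op 18 (RCL M2): stack=[2,1] mem=[2,0,1,11]
After op 19 (/): stack=[2] mem=[2,0,1,11]
After op 20 (dup): stack=[2,2] mem=[2,0,1,11]
After op 21 (swap): stack=[2,2] mem=[2,0,1,11]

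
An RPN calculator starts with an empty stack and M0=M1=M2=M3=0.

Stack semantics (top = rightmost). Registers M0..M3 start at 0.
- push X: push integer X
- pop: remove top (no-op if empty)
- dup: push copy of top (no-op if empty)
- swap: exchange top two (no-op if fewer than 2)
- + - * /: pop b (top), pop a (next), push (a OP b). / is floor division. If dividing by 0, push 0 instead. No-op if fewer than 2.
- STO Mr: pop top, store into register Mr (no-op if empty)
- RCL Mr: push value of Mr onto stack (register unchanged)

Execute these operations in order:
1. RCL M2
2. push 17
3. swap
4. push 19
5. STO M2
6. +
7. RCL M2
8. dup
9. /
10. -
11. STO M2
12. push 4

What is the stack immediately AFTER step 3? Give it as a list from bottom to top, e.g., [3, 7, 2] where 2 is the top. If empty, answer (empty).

After op 1 (RCL M2): stack=[0] mem=[0,0,0,0]
After op 2 (push 17): stack=[0,17] mem=[0,0,0,0]
After op 3 (swap): stack=[17,0] mem=[0,0,0,0]

[17, 0]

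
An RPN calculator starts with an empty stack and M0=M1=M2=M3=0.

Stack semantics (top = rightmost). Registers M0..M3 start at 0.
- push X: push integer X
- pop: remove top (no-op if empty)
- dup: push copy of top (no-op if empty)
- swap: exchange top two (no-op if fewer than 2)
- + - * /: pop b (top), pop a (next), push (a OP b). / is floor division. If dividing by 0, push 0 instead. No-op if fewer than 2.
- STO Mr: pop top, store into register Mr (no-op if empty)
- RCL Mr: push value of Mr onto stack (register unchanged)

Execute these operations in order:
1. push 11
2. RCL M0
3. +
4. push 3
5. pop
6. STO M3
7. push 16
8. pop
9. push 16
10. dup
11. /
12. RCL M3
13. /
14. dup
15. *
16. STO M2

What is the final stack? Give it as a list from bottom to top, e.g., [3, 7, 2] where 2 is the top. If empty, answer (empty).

After op 1 (push 11): stack=[11] mem=[0,0,0,0]
After op 2 (RCL M0): stack=[11,0] mem=[0,0,0,0]
After op 3 (+): stack=[11] mem=[0,0,0,0]
After op 4 (push 3): stack=[11,3] mem=[0,0,0,0]
After op 5 (pop): stack=[11] mem=[0,0,0,0]
After op 6 (STO M3): stack=[empty] mem=[0,0,0,11]
After op 7 (push 16): stack=[16] mem=[0,0,0,11]
After op 8 (pop): stack=[empty] mem=[0,0,0,11]
After op 9 (push 16): stack=[16] mem=[0,0,0,11]
After op 10 (dup): stack=[16,16] mem=[0,0,0,11]
After op 11 (/): stack=[1] mem=[0,0,0,11]
After op 12 (RCL M3): stack=[1,11] mem=[0,0,0,11]
After op 13 (/): stack=[0] mem=[0,0,0,11]
After op 14 (dup): stack=[0,0] mem=[0,0,0,11]
After op 15 (*): stack=[0] mem=[0,0,0,11]
After op 16 (STO M2): stack=[empty] mem=[0,0,0,11]

Answer: (empty)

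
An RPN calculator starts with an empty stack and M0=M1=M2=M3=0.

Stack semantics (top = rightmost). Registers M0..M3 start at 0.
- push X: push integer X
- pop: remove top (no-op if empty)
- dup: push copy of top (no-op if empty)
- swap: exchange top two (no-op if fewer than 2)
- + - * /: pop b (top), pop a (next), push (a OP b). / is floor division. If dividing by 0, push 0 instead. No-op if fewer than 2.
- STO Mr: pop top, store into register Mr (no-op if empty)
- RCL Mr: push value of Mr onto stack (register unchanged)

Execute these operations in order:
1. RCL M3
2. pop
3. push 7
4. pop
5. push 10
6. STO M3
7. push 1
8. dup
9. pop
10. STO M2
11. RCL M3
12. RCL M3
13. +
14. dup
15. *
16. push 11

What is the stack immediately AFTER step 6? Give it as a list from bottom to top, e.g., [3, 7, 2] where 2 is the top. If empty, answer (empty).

After op 1 (RCL M3): stack=[0] mem=[0,0,0,0]
After op 2 (pop): stack=[empty] mem=[0,0,0,0]
After op 3 (push 7): stack=[7] mem=[0,0,0,0]
After op 4 (pop): stack=[empty] mem=[0,0,0,0]
After op 5 (push 10): stack=[10] mem=[0,0,0,0]
After op 6 (STO M3): stack=[empty] mem=[0,0,0,10]

(empty)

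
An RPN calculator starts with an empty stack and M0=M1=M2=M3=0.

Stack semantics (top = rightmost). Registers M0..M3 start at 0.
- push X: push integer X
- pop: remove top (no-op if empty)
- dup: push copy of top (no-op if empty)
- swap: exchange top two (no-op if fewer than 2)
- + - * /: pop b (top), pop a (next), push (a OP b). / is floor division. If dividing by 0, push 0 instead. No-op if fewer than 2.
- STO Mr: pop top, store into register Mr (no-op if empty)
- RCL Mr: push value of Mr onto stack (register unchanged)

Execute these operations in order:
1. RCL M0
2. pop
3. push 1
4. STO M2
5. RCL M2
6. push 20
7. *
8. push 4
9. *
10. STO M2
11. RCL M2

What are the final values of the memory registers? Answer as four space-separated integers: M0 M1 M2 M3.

After op 1 (RCL M0): stack=[0] mem=[0,0,0,0]
After op 2 (pop): stack=[empty] mem=[0,0,0,0]
After op 3 (push 1): stack=[1] mem=[0,0,0,0]
After op 4 (STO M2): stack=[empty] mem=[0,0,1,0]
After op 5 (RCL M2): stack=[1] mem=[0,0,1,0]
After op 6 (push 20): stack=[1,20] mem=[0,0,1,0]
After op 7 (*): stack=[20] mem=[0,0,1,0]
After op 8 (push 4): stack=[20,4] mem=[0,0,1,0]
After op 9 (*): stack=[80] mem=[0,0,1,0]
After op 10 (STO M2): stack=[empty] mem=[0,0,80,0]
After op 11 (RCL M2): stack=[80] mem=[0,0,80,0]

Answer: 0 0 80 0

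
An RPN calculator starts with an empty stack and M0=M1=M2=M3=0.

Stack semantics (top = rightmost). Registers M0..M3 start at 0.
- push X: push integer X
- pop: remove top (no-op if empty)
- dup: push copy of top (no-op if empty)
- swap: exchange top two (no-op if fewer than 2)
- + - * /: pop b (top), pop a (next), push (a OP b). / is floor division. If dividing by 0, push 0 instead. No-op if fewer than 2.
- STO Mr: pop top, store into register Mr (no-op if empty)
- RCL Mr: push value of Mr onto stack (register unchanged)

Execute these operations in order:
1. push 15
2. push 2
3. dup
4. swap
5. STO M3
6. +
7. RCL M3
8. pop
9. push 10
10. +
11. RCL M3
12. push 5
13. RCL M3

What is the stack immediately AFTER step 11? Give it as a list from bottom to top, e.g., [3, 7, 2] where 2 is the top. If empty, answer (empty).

After op 1 (push 15): stack=[15] mem=[0,0,0,0]
After op 2 (push 2): stack=[15,2] mem=[0,0,0,0]
After op 3 (dup): stack=[15,2,2] mem=[0,0,0,0]
After op 4 (swap): stack=[15,2,2] mem=[0,0,0,0]
After op 5 (STO M3): stack=[15,2] mem=[0,0,0,2]
After op 6 (+): stack=[17] mem=[0,0,0,2]
After op 7 (RCL M3): stack=[17,2] mem=[0,0,0,2]
After op 8 (pop): stack=[17] mem=[0,0,0,2]
After op 9 (push 10): stack=[17,10] mem=[0,0,0,2]
After op 10 (+): stack=[27] mem=[0,0,0,2]
After op 11 (RCL M3): stack=[27,2] mem=[0,0,0,2]

[27, 2]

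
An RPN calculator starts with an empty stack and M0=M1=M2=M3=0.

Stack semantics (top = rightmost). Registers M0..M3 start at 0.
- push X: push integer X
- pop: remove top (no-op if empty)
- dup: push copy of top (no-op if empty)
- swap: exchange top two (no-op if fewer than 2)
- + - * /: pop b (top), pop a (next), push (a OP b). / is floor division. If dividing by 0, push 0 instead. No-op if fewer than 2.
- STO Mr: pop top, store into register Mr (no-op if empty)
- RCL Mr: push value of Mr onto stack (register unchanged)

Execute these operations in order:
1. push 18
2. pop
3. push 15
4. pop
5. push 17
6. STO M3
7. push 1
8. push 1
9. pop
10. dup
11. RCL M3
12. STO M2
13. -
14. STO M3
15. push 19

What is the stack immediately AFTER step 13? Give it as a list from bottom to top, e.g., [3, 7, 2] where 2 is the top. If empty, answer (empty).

After op 1 (push 18): stack=[18] mem=[0,0,0,0]
After op 2 (pop): stack=[empty] mem=[0,0,0,0]
After op 3 (push 15): stack=[15] mem=[0,0,0,0]
After op 4 (pop): stack=[empty] mem=[0,0,0,0]
After op 5 (push 17): stack=[17] mem=[0,0,0,0]
After op 6 (STO M3): stack=[empty] mem=[0,0,0,17]
After op 7 (push 1): stack=[1] mem=[0,0,0,17]
After op 8 (push 1): stack=[1,1] mem=[0,0,0,17]
After op 9 (pop): stack=[1] mem=[0,0,0,17]
After op 10 (dup): stack=[1,1] mem=[0,0,0,17]
After op 11 (RCL M3): stack=[1,1,17] mem=[0,0,0,17]
After op 12 (STO M2): stack=[1,1] mem=[0,0,17,17]
After op 13 (-): stack=[0] mem=[0,0,17,17]

[0]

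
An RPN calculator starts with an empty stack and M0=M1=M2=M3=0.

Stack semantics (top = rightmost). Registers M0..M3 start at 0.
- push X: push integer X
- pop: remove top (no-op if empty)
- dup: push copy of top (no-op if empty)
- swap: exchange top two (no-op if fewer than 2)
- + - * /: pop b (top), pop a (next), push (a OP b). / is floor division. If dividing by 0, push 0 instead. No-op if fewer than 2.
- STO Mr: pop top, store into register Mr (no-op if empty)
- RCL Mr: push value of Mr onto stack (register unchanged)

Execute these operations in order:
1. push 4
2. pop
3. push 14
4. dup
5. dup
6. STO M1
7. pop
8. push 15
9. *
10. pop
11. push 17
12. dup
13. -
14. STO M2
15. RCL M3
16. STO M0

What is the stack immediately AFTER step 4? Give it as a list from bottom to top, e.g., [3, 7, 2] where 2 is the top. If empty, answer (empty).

After op 1 (push 4): stack=[4] mem=[0,0,0,0]
After op 2 (pop): stack=[empty] mem=[0,0,0,0]
After op 3 (push 14): stack=[14] mem=[0,0,0,0]
After op 4 (dup): stack=[14,14] mem=[0,0,0,0]

[14, 14]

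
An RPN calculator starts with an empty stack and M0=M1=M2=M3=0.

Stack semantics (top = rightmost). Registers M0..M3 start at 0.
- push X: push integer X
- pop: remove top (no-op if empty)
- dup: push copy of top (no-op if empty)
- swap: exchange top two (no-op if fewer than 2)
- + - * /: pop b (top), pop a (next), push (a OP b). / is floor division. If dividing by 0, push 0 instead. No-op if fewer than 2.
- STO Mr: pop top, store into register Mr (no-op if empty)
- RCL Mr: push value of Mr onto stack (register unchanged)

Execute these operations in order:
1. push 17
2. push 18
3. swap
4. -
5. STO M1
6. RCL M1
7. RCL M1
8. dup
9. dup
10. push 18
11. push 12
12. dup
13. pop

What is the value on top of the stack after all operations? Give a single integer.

Answer: 12

Derivation:
After op 1 (push 17): stack=[17] mem=[0,0,0,0]
After op 2 (push 18): stack=[17,18] mem=[0,0,0,0]
After op 3 (swap): stack=[18,17] mem=[0,0,0,0]
After op 4 (-): stack=[1] mem=[0,0,0,0]
After op 5 (STO M1): stack=[empty] mem=[0,1,0,0]
After op 6 (RCL M1): stack=[1] mem=[0,1,0,0]
After op 7 (RCL M1): stack=[1,1] mem=[0,1,0,0]
After op 8 (dup): stack=[1,1,1] mem=[0,1,0,0]
After op 9 (dup): stack=[1,1,1,1] mem=[0,1,0,0]
After op 10 (push 18): stack=[1,1,1,1,18] mem=[0,1,0,0]
After op 11 (push 12): stack=[1,1,1,1,18,12] mem=[0,1,0,0]
After op 12 (dup): stack=[1,1,1,1,18,12,12] mem=[0,1,0,0]
After op 13 (pop): stack=[1,1,1,1,18,12] mem=[0,1,0,0]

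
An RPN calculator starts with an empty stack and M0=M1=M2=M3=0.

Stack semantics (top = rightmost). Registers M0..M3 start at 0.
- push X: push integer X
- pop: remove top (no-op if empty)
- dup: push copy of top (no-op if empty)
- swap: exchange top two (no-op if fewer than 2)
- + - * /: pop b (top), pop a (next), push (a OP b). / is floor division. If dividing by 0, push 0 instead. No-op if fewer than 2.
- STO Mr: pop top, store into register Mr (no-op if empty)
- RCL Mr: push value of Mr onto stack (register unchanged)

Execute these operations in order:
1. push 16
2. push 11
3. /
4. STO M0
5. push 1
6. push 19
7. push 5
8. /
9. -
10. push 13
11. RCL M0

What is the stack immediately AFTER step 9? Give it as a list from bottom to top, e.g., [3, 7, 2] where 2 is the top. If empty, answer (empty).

After op 1 (push 16): stack=[16] mem=[0,0,0,0]
After op 2 (push 11): stack=[16,11] mem=[0,0,0,0]
After op 3 (/): stack=[1] mem=[0,0,0,0]
After op 4 (STO M0): stack=[empty] mem=[1,0,0,0]
After op 5 (push 1): stack=[1] mem=[1,0,0,0]
After op 6 (push 19): stack=[1,19] mem=[1,0,0,0]
After op 7 (push 5): stack=[1,19,5] mem=[1,0,0,0]
After op 8 (/): stack=[1,3] mem=[1,0,0,0]
After op 9 (-): stack=[-2] mem=[1,0,0,0]

[-2]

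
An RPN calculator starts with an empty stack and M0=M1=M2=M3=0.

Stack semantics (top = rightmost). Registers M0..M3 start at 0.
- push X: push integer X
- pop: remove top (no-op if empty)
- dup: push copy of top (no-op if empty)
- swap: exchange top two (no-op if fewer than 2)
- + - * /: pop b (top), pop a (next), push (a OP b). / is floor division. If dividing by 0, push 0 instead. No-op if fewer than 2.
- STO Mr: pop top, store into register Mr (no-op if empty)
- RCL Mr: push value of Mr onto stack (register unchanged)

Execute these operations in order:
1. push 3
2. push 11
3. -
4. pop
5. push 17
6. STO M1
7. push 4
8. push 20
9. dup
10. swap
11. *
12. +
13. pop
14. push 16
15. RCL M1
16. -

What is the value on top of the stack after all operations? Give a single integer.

After op 1 (push 3): stack=[3] mem=[0,0,0,0]
After op 2 (push 11): stack=[3,11] mem=[0,0,0,0]
After op 3 (-): stack=[-8] mem=[0,0,0,0]
After op 4 (pop): stack=[empty] mem=[0,0,0,0]
After op 5 (push 17): stack=[17] mem=[0,0,0,0]
After op 6 (STO M1): stack=[empty] mem=[0,17,0,0]
After op 7 (push 4): stack=[4] mem=[0,17,0,0]
After op 8 (push 20): stack=[4,20] mem=[0,17,0,0]
After op 9 (dup): stack=[4,20,20] mem=[0,17,0,0]
After op 10 (swap): stack=[4,20,20] mem=[0,17,0,0]
After op 11 (*): stack=[4,400] mem=[0,17,0,0]
After op 12 (+): stack=[404] mem=[0,17,0,0]
After op 13 (pop): stack=[empty] mem=[0,17,0,0]
After op 14 (push 16): stack=[16] mem=[0,17,0,0]
After op 15 (RCL M1): stack=[16,17] mem=[0,17,0,0]
After op 16 (-): stack=[-1] mem=[0,17,0,0]

Answer: -1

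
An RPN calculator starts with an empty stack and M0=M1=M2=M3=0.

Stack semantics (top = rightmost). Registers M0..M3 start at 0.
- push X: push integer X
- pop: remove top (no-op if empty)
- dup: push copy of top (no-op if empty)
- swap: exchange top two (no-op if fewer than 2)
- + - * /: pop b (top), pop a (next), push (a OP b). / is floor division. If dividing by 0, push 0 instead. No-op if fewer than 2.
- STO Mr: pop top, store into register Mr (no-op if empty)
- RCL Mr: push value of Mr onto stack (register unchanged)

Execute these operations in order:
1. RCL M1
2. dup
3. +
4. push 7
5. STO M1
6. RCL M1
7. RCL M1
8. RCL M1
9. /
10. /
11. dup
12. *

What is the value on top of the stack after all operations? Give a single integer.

After op 1 (RCL M1): stack=[0] mem=[0,0,0,0]
After op 2 (dup): stack=[0,0] mem=[0,0,0,0]
After op 3 (+): stack=[0] mem=[0,0,0,0]
After op 4 (push 7): stack=[0,7] mem=[0,0,0,0]
After op 5 (STO M1): stack=[0] mem=[0,7,0,0]
After op 6 (RCL M1): stack=[0,7] mem=[0,7,0,0]
After op 7 (RCL M1): stack=[0,7,7] mem=[0,7,0,0]
After op 8 (RCL M1): stack=[0,7,7,7] mem=[0,7,0,0]
After op 9 (/): stack=[0,7,1] mem=[0,7,0,0]
After op 10 (/): stack=[0,7] mem=[0,7,0,0]
After op 11 (dup): stack=[0,7,7] mem=[0,7,0,0]
After op 12 (*): stack=[0,49] mem=[0,7,0,0]

Answer: 49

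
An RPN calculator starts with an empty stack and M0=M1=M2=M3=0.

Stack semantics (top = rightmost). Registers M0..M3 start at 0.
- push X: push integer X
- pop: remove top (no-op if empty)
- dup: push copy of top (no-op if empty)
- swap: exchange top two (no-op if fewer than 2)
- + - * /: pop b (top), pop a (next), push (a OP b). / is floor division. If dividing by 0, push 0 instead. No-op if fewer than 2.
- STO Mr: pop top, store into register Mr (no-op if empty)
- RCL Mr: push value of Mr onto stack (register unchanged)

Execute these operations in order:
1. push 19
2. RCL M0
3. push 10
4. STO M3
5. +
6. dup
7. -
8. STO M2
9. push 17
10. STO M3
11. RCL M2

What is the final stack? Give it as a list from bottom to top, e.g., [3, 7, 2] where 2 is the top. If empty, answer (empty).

Answer: [0]

Derivation:
After op 1 (push 19): stack=[19] mem=[0,0,0,0]
After op 2 (RCL M0): stack=[19,0] mem=[0,0,0,0]
After op 3 (push 10): stack=[19,0,10] mem=[0,0,0,0]
After op 4 (STO M3): stack=[19,0] mem=[0,0,0,10]
After op 5 (+): stack=[19] mem=[0,0,0,10]
After op 6 (dup): stack=[19,19] mem=[0,0,0,10]
After op 7 (-): stack=[0] mem=[0,0,0,10]
After op 8 (STO M2): stack=[empty] mem=[0,0,0,10]
After op 9 (push 17): stack=[17] mem=[0,0,0,10]
After op 10 (STO M3): stack=[empty] mem=[0,0,0,17]
After op 11 (RCL M2): stack=[0] mem=[0,0,0,17]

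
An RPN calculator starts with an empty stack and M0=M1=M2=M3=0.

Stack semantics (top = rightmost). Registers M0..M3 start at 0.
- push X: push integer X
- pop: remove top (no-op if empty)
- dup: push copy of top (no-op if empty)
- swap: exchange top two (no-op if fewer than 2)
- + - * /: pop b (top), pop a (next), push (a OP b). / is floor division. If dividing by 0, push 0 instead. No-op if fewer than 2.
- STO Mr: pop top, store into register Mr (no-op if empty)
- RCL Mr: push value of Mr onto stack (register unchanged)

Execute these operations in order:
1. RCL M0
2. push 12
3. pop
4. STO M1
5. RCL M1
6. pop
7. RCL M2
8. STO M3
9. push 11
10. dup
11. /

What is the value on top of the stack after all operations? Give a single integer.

Answer: 1

Derivation:
After op 1 (RCL M0): stack=[0] mem=[0,0,0,0]
After op 2 (push 12): stack=[0,12] mem=[0,0,0,0]
After op 3 (pop): stack=[0] mem=[0,0,0,0]
After op 4 (STO M1): stack=[empty] mem=[0,0,0,0]
After op 5 (RCL M1): stack=[0] mem=[0,0,0,0]
After op 6 (pop): stack=[empty] mem=[0,0,0,0]
After op 7 (RCL M2): stack=[0] mem=[0,0,0,0]
After op 8 (STO M3): stack=[empty] mem=[0,0,0,0]
After op 9 (push 11): stack=[11] mem=[0,0,0,0]
After op 10 (dup): stack=[11,11] mem=[0,0,0,0]
After op 11 (/): stack=[1] mem=[0,0,0,0]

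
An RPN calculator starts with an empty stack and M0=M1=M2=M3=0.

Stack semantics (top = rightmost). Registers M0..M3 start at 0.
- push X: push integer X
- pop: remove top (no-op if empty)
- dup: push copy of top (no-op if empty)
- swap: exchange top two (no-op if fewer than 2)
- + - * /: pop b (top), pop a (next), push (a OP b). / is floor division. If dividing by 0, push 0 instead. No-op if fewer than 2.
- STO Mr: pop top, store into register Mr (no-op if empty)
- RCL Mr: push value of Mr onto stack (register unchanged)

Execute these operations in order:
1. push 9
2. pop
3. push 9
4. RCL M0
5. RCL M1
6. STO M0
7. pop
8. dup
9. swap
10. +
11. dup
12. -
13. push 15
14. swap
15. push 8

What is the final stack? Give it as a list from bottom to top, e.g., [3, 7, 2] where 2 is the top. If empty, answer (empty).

Answer: [15, 0, 8]

Derivation:
After op 1 (push 9): stack=[9] mem=[0,0,0,0]
After op 2 (pop): stack=[empty] mem=[0,0,0,0]
After op 3 (push 9): stack=[9] mem=[0,0,0,0]
After op 4 (RCL M0): stack=[9,0] mem=[0,0,0,0]
After op 5 (RCL M1): stack=[9,0,0] mem=[0,0,0,0]
After op 6 (STO M0): stack=[9,0] mem=[0,0,0,0]
After op 7 (pop): stack=[9] mem=[0,0,0,0]
After op 8 (dup): stack=[9,9] mem=[0,0,0,0]
After op 9 (swap): stack=[9,9] mem=[0,0,0,0]
After op 10 (+): stack=[18] mem=[0,0,0,0]
After op 11 (dup): stack=[18,18] mem=[0,0,0,0]
After op 12 (-): stack=[0] mem=[0,0,0,0]
After op 13 (push 15): stack=[0,15] mem=[0,0,0,0]
After op 14 (swap): stack=[15,0] mem=[0,0,0,0]
After op 15 (push 8): stack=[15,0,8] mem=[0,0,0,0]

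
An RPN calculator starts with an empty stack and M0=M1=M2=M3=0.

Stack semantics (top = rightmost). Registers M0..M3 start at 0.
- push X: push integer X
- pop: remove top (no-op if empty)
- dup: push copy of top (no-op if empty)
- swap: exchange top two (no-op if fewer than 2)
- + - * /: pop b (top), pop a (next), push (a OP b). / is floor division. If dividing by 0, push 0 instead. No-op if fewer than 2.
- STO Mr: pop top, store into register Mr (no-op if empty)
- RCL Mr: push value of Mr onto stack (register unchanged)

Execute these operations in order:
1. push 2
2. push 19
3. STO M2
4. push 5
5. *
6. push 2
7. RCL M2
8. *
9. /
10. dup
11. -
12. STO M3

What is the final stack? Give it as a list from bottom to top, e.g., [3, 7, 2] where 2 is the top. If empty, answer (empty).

After op 1 (push 2): stack=[2] mem=[0,0,0,0]
After op 2 (push 19): stack=[2,19] mem=[0,0,0,0]
After op 3 (STO M2): stack=[2] mem=[0,0,19,0]
After op 4 (push 5): stack=[2,5] mem=[0,0,19,0]
After op 5 (*): stack=[10] mem=[0,0,19,0]
After op 6 (push 2): stack=[10,2] mem=[0,0,19,0]
After op 7 (RCL M2): stack=[10,2,19] mem=[0,0,19,0]
After op 8 (*): stack=[10,38] mem=[0,0,19,0]
After op 9 (/): stack=[0] mem=[0,0,19,0]
After op 10 (dup): stack=[0,0] mem=[0,0,19,0]
After op 11 (-): stack=[0] mem=[0,0,19,0]
After op 12 (STO M3): stack=[empty] mem=[0,0,19,0]

Answer: (empty)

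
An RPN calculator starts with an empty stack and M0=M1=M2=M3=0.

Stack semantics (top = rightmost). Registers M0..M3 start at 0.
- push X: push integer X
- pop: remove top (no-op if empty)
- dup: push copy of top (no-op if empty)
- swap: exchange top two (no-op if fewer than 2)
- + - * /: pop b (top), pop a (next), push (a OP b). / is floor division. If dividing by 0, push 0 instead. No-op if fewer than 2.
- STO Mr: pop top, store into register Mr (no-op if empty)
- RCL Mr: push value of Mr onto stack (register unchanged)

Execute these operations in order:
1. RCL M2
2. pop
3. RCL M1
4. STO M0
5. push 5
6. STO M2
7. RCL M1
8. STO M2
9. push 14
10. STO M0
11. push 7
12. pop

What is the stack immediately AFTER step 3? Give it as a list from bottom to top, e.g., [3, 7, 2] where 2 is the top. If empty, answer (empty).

After op 1 (RCL M2): stack=[0] mem=[0,0,0,0]
After op 2 (pop): stack=[empty] mem=[0,0,0,0]
After op 3 (RCL M1): stack=[0] mem=[0,0,0,0]

[0]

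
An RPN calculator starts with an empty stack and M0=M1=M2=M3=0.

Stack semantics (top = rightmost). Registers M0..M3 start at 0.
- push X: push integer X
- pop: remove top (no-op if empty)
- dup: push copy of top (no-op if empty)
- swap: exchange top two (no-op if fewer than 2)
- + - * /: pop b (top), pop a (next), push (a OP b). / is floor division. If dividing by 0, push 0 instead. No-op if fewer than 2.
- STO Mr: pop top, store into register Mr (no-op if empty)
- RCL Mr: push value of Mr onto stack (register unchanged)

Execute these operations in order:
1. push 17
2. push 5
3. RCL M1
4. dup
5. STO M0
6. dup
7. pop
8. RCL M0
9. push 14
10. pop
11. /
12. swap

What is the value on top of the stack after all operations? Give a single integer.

Answer: 5

Derivation:
After op 1 (push 17): stack=[17] mem=[0,0,0,0]
After op 2 (push 5): stack=[17,5] mem=[0,0,0,0]
After op 3 (RCL M1): stack=[17,5,0] mem=[0,0,0,0]
After op 4 (dup): stack=[17,5,0,0] mem=[0,0,0,0]
After op 5 (STO M0): stack=[17,5,0] mem=[0,0,0,0]
After op 6 (dup): stack=[17,5,0,0] mem=[0,0,0,0]
After op 7 (pop): stack=[17,5,0] mem=[0,0,0,0]
After op 8 (RCL M0): stack=[17,5,0,0] mem=[0,0,0,0]
After op 9 (push 14): stack=[17,5,0,0,14] mem=[0,0,0,0]
After op 10 (pop): stack=[17,5,0,0] mem=[0,0,0,0]
After op 11 (/): stack=[17,5,0] mem=[0,0,0,0]
After op 12 (swap): stack=[17,0,5] mem=[0,0,0,0]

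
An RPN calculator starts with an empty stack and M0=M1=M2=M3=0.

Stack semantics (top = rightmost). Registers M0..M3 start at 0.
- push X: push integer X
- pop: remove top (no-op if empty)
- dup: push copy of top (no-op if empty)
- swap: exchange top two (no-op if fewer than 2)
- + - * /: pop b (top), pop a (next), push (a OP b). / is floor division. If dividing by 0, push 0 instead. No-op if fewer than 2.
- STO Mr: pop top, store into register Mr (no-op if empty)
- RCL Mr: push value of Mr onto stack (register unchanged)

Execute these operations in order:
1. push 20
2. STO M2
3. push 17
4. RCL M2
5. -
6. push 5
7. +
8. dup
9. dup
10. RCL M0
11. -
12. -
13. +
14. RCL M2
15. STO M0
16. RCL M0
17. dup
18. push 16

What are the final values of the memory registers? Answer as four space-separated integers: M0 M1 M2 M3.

Answer: 20 0 20 0

Derivation:
After op 1 (push 20): stack=[20] mem=[0,0,0,0]
After op 2 (STO M2): stack=[empty] mem=[0,0,20,0]
After op 3 (push 17): stack=[17] mem=[0,0,20,0]
After op 4 (RCL M2): stack=[17,20] mem=[0,0,20,0]
After op 5 (-): stack=[-3] mem=[0,0,20,0]
After op 6 (push 5): stack=[-3,5] mem=[0,0,20,0]
After op 7 (+): stack=[2] mem=[0,0,20,0]
After op 8 (dup): stack=[2,2] mem=[0,0,20,0]
After op 9 (dup): stack=[2,2,2] mem=[0,0,20,0]
After op 10 (RCL M0): stack=[2,2,2,0] mem=[0,0,20,0]
After op 11 (-): stack=[2,2,2] mem=[0,0,20,0]
After op 12 (-): stack=[2,0] mem=[0,0,20,0]
After op 13 (+): stack=[2] mem=[0,0,20,0]
After op 14 (RCL M2): stack=[2,20] mem=[0,0,20,0]
After op 15 (STO M0): stack=[2] mem=[20,0,20,0]
After op 16 (RCL M0): stack=[2,20] mem=[20,0,20,0]
After op 17 (dup): stack=[2,20,20] mem=[20,0,20,0]
After op 18 (push 16): stack=[2,20,20,16] mem=[20,0,20,0]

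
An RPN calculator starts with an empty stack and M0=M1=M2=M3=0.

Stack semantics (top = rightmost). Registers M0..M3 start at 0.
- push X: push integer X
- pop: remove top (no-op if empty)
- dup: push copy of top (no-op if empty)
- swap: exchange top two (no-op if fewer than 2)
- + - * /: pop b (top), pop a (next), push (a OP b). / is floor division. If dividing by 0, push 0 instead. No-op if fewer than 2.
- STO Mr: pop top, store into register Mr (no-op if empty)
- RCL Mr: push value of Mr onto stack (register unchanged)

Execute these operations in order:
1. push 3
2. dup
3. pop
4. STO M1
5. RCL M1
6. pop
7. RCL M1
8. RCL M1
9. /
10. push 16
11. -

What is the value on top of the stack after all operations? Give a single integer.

After op 1 (push 3): stack=[3] mem=[0,0,0,0]
After op 2 (dup): stack=[3,3] mem=[0,0,0,0]
After op 3 (pop): stack=[3] mem=[0,0,0,0]
After op 4 (STO M1): stack=[empty] mem=[0,3,0,0]
After op 5 (RCL M1): stack=[3] mem=[0,3,0,0]
After op 6 (pop): stack=[empty] mem=[0,3,0,0]
After op 7 (RCL M1): stack=[3] mem=[0,3,0,0]
After op 8 (RCL M1): stack=[3,3] mem=[0,3,0,0]
After op 9 (/): stack=[1] mem=[0,3,0,0]
After op 10 (push 16): stack=[1,16] mem=[0,3,0,0]
After op 11 (-): stack=[-15] mem=[0,3,0,0]

Answer: -15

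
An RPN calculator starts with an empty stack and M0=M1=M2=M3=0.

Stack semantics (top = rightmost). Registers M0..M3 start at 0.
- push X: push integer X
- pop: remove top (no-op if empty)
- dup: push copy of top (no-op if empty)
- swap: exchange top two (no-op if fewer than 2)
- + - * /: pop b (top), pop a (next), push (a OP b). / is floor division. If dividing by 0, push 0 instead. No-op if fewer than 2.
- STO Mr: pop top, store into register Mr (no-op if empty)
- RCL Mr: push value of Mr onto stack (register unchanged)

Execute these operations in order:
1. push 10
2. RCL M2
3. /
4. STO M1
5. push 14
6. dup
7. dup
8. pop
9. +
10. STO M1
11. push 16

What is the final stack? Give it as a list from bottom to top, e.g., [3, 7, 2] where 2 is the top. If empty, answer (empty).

After op 1 (push 10): stack=[10] mem=[0,0,0,0]
After op 2 (RCL M2): stack=[10,0] mem=[0,0,0,0]
After op 3 (/): stack=[0] mem=[0,0,0,0]
After op 4 (STO M1): stack=[empty] mem=[0,0,0,0]
After op 5 (push 14): stack=[14] mem=[0,0,0,0]
After op 6 (dup): stack=[14,14] mem=[0,0,0,0]
After op 7 (dup): stack=[14,14,14] mem=[0,0,0,0]
After op 8 (pop): stack=[14,14] mem=[0,0,0,0]
After op 9 (+): stack=[28] mem=[0,0,0,0]
After op 10 (STO M1): stack=[empty] mem=[0,28,0,0]
After op 11 (push 16): stack=[16] mem=[0,28,0,0]

Answer: [16]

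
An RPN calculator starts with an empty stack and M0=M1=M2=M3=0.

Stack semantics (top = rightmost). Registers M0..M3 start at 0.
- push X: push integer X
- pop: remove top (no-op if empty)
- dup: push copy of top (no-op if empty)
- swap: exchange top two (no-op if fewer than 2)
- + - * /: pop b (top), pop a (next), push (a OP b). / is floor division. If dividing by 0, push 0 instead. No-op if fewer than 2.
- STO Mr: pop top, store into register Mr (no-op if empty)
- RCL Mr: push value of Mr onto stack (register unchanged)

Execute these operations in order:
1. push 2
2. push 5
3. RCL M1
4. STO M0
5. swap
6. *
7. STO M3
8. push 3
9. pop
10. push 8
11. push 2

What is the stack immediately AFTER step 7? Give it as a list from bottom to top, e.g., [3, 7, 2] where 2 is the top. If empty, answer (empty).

After op 1 (push 2): stack=[2] mem=[0,0,0,0]
After op 2 (push 5): stack=[2,5] mem=[0,0,0,0]
After op 3 (RCL M1): stack=[2,5,0] mem=[0,0,0,0]
After op 4 (STO M0): stack=[2,5] mem=[0,0,0,0]
After op 5 (swap): stack=[5,2] mem=[0,0,0,0]
After op 6 (*): stack=[10] mem=[0,0,0,0]
After op 7 (STO M3): stack=[empty] mem=[0,0,0,10]

(empty)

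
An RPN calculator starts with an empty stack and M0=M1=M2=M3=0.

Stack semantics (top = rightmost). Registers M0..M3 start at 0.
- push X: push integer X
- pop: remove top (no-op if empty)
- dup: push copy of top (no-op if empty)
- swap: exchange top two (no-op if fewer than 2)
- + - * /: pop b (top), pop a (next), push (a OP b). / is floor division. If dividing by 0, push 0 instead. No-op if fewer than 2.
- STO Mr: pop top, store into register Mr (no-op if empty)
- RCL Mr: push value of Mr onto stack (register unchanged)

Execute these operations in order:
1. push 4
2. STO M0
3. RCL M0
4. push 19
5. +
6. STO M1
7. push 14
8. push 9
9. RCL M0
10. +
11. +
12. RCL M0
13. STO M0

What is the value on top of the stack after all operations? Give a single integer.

Answer: 27

Derivation:
After op 1 (push 4): stack=[4] mem=[0,0,0,0]
After op 2 (STO M0): stack=[empty] mem=[4,0,0,0]
After op 3 (RCL M0): stack=[4] mem=[4,0,0,0]
After op 4 (push 19): stack=[4,19] mem=[4,0,0,0]
After op 5 (+): stack=[23] mem=[4,0,0,0]
After op 6 (STO M1): stack=[empty] mem=[4,23,0,0]
After op 7 (push 14): stack=[14] mem=[4,23,0,0]
After op 8 (push 9): stack=[14,9] mem=[4,23,0,0]
After op 9 (RCL M0): stack=[14,9,4] mem=[4,23,0,0]
After op 10 (+): stack=[14,13] mem=[4,23,0,0]
After op 11 (+): stack=[27] mem=[4,23,0,0]
After op 12 (RCL M0): stack=[27,4] mem=[4,23,0,0]
After op 13 (STO M0): stack=[27] mem=[4,23,0,0]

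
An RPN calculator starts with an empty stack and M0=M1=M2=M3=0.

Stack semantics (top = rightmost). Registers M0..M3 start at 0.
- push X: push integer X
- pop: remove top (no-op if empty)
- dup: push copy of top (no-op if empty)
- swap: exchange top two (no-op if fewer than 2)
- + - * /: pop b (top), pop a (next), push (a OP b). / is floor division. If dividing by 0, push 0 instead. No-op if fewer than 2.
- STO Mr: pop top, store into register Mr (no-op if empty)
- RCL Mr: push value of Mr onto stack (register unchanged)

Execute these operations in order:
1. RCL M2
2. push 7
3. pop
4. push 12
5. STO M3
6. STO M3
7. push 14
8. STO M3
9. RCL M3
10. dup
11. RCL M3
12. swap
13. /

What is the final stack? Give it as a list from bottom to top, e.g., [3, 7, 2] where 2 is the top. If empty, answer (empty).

After op 1 (RCL M2): stack=[0] mem=[0,0,0,0]
After op 2 (push 7): stack=[0,7] mem=[0,0,0,0]
After op 3 (pop): stack=[0] mem=[0,0,0,0]
After op 4 (push 12): stack=[0,12] mem=[0,0,0,0]
After op 5 (STO M3): stack=[0] mem=[0,0,0,12]
After op 6 (STO M3): stack=[empty] mem=[0,0,0,0]
After op 7 (push 14): stack=[14] mem=[0,0,0,0]
After op 8 (STO M3): stack=[empty] mem=[0,0,0,14]
After op 9 (RCL M3): stack=[14] mem=[0,0,0,14]
After op 10 (dup): stack=[14,14] mem=[0,0,0,14]
After op 11 (RCL M3): stack=[14,14,14] mem=[0,0,0,14]
After op 12 (swap): stack=[14,14,14] mem=[0,0,0,14]
After op 13 (/): stack=[14,1] mem=[0,0,0,14]

Answer: [14, 1]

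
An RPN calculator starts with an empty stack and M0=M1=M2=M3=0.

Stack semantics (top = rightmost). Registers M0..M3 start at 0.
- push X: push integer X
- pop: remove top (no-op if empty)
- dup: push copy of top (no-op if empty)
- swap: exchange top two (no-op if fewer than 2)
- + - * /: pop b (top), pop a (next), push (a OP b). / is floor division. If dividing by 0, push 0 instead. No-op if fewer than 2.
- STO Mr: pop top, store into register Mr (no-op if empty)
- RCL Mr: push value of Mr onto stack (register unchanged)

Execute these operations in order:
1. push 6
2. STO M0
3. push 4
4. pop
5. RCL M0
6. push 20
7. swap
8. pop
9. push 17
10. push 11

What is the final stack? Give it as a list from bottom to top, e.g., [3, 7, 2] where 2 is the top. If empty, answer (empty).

After op 1 (push 6): stack=[6] mem=[0,0,0,0]
After op 2 (STO M0): stack=[empty] mem=[6,0,0,0]
After op 3 (push 4): stack=[4] mem=[6,0,0,0]
After op 4 (pop): stack=[empty] mem=[6,0,0,0]
After op 5 (RCL M0): stack=[6] mem=[6,0,0,0]
After op 6 (push 20): stack=[6,20] mem=[6,0,0,0]
After op 7 (swap): stack=[20,6] mem=[6,0,0,0]
After op 8 (pop): stack=[20] mem=[6,0,0,0]
After op 9 (push 17): stack=[20,17] mem=[6,0,0,0]
After op 10 (push 11): stack=[20,17,11] mem=[6,0,0,0]

Answer: [20, 17, 11]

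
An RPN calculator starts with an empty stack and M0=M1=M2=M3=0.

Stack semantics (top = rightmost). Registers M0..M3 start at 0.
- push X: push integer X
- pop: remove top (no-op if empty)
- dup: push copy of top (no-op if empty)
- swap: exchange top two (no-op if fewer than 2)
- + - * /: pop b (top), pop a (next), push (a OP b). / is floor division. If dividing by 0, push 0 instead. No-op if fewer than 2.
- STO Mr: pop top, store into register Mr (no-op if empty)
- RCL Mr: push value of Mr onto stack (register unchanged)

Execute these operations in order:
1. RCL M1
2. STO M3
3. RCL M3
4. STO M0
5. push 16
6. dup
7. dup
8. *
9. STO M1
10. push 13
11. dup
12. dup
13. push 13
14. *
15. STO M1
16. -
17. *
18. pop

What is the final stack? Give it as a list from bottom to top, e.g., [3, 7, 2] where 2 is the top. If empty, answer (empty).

Answer: (empty)

Derivation:
After op 1 (RCL M1): stack=[0] mem=[0,0,0,0]
After op 2 (STO M3): stack=[empty] mem=[0,0,0,0]
After op 3 (RCL M3): stack=[0] mem=[0,0,0,0]
After op 4 (STO M0): stack=[empty] mem=[0,0,0,0]
After op 5 (push 16): stack=[16] mem=[0,0,0,0]
After op 6 (dup): stack=[16,16] mem=[0,0,0,0]
After op 7 (dup): stack=[16,16,16] mem=[0,0,0,0]
After op 8 (*): stack=[16,256] mem=[0,0,0,0]
After op 9 (STO M1): stack=[16] mem=[0,256,0,0]
After op 10 (push 13): stack=[16,13] mem=[0,256,0,0]
After op 11 (dup): stack=[16,13,13] mem=[0,256,0,0]
After op 12 (dup): stack=[16,13,13,13] mem=[0,256,0,0]
After op 13 (push 13): stack=[16,13,13,13,13] mem=[0,256,0,0]
After op 14 (*): stack=[16,13,13,169] mem=[0,256,0,0]
After op 15 (STO M1): stack=[16,13,13] mem=[0,169,0,0]
After op 16 (-): stack=[16,0] mem=[0,169,0,0]
After op 17 (*): stack=[0] mem=[0,169,0,0]
After op 18 (pop): stack=[empty] mem=[0,169,0,0]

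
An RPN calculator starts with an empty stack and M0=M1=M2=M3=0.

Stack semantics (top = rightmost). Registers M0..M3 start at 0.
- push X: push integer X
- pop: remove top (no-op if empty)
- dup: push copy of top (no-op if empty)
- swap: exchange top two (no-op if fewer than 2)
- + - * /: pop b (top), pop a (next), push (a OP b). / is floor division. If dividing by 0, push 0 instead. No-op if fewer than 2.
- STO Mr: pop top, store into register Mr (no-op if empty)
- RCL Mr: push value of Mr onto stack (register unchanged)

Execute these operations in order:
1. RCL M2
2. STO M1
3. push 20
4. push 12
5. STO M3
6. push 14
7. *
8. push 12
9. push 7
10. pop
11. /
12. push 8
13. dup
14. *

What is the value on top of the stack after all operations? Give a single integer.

After op 1 (RCL M2): stack=[0] mem=[0,0,0,0]
After op 2 (STO M1): stack=[empty] mem=[0,0,0,0]
After op 3 (push 20): stack=[20] mem=[0,0,0,0]
After op 4 (push 12): stack=[20,12] mem=[0,0,0,0]
After op 5 (STO M3): stack=[20] mem=[0,0,0,12]
After op 6 (push 14): stack=[20,14] mem=[0,0,0,12]
After op 7 (*): stack=[280] mem=[0,0,0,12]
After op 8 (push 12): stack=[280,12] mem=[0,0,0,12]
After op 9 (push 7): stack=[280,12,7] mem=[0,0,0,12]
After op 10 (pop): stack=[280,12] mem=[0,0,0,12]
After op 11 (/): stack=[23] mem=[0,0,0,12]
After op 12 (push 8): stack=[23,8] mem=[0,0,0,12]
After op 13 (dup): stack=[23,8,8] mem=[0,0,0,12]
After op 14 (*): stack=[23,64] mem=[0,0,0,12]

Answer: 64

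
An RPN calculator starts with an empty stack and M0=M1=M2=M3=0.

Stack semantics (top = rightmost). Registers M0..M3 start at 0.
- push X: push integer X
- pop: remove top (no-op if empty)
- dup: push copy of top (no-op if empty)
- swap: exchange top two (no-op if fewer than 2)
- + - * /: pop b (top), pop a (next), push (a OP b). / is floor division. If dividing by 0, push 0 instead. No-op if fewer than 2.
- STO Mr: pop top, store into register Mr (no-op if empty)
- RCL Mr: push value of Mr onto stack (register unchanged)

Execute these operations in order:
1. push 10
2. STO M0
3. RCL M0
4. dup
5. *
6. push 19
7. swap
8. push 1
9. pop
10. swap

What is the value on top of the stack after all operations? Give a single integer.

Answer: 19

Derivation:
After op 1 (push 10): stack=[10] mem=[0,0,0,0]
After op 2 (STO M0): stack=[empty] mem=[10,0,0,0]
After op 3 (RCL M0): stack=[10] mem=[10,0,0,0]
After op 4 (dup): stack=[10,10] mem=[10,0,0,0]
After op 5 (*): stack=[100] mem=[10,0,0,0]
After op 6 (push 19): stack=[100,19] mem=[10,0,0,0]
After op 7 (swap): stack=[19,100] mem=[10,0,0,0]
After op 8 (push 1): stack=[19,100,1] mem=[10,0,0,0]
After op 9 (pop): stack=[19,100] mem=[10,0,0,0]
After op 10 (swap): stack=[100,19] mem=[10,0,0,0]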